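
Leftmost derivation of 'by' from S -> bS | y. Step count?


Derivation: S => bS => by
Steps: 2


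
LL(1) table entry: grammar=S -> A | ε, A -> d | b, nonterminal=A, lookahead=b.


For [A, b]: 'b' ∈ FIRST(b)
Entry: A -> b


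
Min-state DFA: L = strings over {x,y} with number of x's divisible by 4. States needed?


Track (count of x) mod 4: states 0..3, accept at 0
Minimal DFA: 4 states


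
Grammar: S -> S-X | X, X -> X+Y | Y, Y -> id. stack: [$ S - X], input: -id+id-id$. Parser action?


handle 'S-X' on top; lookahead ∈ FOLLOW(S) = {-, $}
Action: reduce (S -> S-X)


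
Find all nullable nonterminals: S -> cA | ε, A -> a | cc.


A nonterminal is nullable iff some alternative derives ε (directly, or every symbol in it is nullable)
Nullable: {S}


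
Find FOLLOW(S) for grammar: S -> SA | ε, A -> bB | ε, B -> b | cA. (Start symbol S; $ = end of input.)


$ ∈ FOLLOW(S). For each A -> αBβ: add FIRST(β)\{ε} to FOLLOW(B); if β nullable, add FOLLOW(A).
FOLLOW(S) = {$, b}


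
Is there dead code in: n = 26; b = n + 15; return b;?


n is read by b's definition; b is returned
No dead code


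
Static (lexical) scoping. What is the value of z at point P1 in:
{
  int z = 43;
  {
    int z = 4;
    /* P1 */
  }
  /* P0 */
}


z declared in the same block as P1
z = 4


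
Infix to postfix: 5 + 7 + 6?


Left to right (same or higher precedence on left)
Postfix: 5 7 + 6 +


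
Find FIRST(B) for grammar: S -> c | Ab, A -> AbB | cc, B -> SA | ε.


Per alternative of B: FIRST(SA) = {c}; FIRST(ε) = {ε}
FIRST(B) = {c, ε}


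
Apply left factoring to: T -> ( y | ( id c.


Common prefix: '('
Factored: T -> ( T', T' -> y | id c


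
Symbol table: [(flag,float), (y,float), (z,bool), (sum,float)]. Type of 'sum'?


Lookup 'sum' → type float


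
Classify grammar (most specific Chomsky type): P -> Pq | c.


Left-linear: every RHS is a terminal or one nonterminal followed by a terminal
Classification: Type 3 (Regular)


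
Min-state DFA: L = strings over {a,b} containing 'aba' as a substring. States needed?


KMP-style automaton: 3 progress states + 1 absorbing accept = 4
Minimal DFA: 4 states


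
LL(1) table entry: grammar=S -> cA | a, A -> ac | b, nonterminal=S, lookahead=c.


For [S, c]: 'c' ∈ FIRST(cA)
Entry: S -> cA


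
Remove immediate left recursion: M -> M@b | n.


Left-recursive alternatives: M@b; non-recursive: n
Introduce M': M -> nM', M' -> @bM' | ε


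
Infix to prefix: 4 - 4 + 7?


left-to-right (same/higher precedence on left): tree is (+ (- 4 4) 7)
Prefix: + - 4 4 7


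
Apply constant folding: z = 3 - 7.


3 - 7 = -4 at compile time
Optimized: z = -4


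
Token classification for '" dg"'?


Pattern: double-quoted sequence
Type: STRING_LITERAL


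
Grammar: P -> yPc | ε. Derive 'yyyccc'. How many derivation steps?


Derivation: P => yPc => yyPcc => yyyPccc => yyyccc
Steps: 4


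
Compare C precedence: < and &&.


'<' is relational (level 7); '&&' is logical AND (level 2)
Higher level binds tighter
'<' has higher precedence than '&&'


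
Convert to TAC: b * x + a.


Break into single-operator statements:
t1 = b * x
t2 = t1 + a


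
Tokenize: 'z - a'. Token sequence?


Scan left to right, longest-match per lexeme
Tokens: ID(z), OP(-), ID(a)


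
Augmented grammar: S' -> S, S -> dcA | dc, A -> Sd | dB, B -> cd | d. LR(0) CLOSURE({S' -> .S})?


Start: S' -> .S
For each item with dot before a nonterminal B, add B -> .γ for every B-production
Closure: [S' -> .S, S -> .dcA, S -> .dc]


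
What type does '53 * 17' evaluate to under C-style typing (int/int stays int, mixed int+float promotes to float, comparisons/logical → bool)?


Operand types: int * int
Rule: mixed int/float promotes to float; int/int stays int
Result type: int


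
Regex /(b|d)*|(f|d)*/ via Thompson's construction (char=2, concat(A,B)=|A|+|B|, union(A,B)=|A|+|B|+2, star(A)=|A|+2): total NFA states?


Syntax tree has 4 char leaf(s), 3 union(s), 2 star(s)
chars contribute 4×2 = 8; each union adds +2; each star adds +2
Total: 8 + 6 + 4 = 18 states


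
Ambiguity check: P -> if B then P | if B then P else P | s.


dangling else: 'if B then if B then s else s' parses two ways
Ambiguous


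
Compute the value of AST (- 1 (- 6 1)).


Evaluate inner: (- 6 1) = 5
Evaluate root: (- 1 5) = -4
Result: -4


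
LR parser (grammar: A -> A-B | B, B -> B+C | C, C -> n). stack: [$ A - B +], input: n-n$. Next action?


no handle; shift 'n'
Action: shift


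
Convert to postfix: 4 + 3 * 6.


* has higher precedence, evaluate 3*6 first
Postfix: 4 3 6 * +


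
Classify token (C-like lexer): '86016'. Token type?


Pattern: digits only
Type: INTEGER_LITERAL


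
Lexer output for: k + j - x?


Scan left to right, longest-match per lexeme
Tokens: ID(k), OP(+), ID(j), OP(-), ID(x)


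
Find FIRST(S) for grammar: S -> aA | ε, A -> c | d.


Per alternative of S: FIRST(aA) = {a}; FIRST(ε) = {ε}
FIRST(S) = {a, ε}


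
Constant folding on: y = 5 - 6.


5 - 6 = -1 at compile time
Optimized: y = -1


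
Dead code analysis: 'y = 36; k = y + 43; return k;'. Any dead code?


y is read by k's definition; k is returned
No dead code


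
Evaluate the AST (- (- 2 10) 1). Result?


Evaluate inner: (- 2 10) = -8
Evaluate root: (- -8 1) = -9
Result: -9


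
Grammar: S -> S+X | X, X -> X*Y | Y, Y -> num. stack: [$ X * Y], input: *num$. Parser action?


handle 'X*Y' on top
Action: reduce (X -> X*Y)


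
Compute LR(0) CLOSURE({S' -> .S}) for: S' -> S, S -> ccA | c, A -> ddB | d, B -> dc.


Start: S' -> .S
For each item with dot before a nonterminal B, add B -> .γ for every B-production
Closure: [S' -> .S, S -> .ccA, S -> .c]


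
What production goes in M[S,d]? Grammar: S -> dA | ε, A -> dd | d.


For [S, d]: 'd' ∈ FIRST(dA)
Entry: S -> dA


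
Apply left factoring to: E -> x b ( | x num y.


Common prefix: 'x'
Factored: E -> x E', E' -> b ( | num y


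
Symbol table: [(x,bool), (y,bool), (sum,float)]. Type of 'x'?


Lookup 'x' → type bool


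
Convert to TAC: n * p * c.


Break into single-operator statements:
t1 = n * p
t2 = t1 * c


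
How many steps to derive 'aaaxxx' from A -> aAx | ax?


Derivation: A => aAx => aaAxx => aaaxxx
Steps: 3


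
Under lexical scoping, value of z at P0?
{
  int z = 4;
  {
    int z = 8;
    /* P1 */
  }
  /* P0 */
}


z declared in the same block as P0
z = 4


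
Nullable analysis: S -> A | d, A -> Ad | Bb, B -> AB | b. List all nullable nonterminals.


A nonterminal is nullable iff some alternative derives ε (directly, or every symbol in it is nullable)
Nullable: {}


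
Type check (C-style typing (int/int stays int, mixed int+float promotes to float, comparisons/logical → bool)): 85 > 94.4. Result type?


Operand types: int > float
Rule: comparison yields bool
Result type: bool


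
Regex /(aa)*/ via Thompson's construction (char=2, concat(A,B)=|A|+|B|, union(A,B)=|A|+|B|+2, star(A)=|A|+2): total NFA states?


Syntax tree has 2 char leaf(s), 0 union(s), 1 star(s)
chars contribute 2×2 = 4; each union adds +2; each star adds +2
Total: 4 + 0 + 2 = 6 states


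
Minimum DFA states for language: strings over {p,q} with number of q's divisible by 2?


Track (count of q) mod 2: states 0..1, accept at 0
Minimal DFA: 2 states


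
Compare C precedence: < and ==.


'<' is relational (level 7); '==' is equality (level 6)
Higher level binds tighter
'<' has higher precedence than '=='


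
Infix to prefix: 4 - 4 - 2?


left-to-right (same/higher precedence on left): tree is (- (- 4 4) 2)
Prefix: - - 4 4 2


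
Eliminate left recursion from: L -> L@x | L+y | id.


Left-recursive alternatives: L@x, L+y; non-recursive: id
Introduce L': L -> idL', L' -> @xL' | +yL' | ε


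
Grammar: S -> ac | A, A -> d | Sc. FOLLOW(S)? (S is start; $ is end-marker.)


$ ∈ FOLLOW(S). For each A -> αBβ: add FIRST(β)\{ε} to FOLLOW(B); if β nullable, add FOLLOW(A).
FOLLOW(S) = {$, c}


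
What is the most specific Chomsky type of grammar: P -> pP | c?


Right-linear: every RHS is a terminal or a terminal followed by one nonterminal
Classification: Type 3 (Regular)


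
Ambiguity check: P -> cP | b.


right-linear, alternatives start with distinct terminals 'c' vs 'b': unique leftmost derivation
Unambiguous


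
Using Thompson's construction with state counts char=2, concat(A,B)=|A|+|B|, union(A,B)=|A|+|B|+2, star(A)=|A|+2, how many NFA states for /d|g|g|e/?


Syntax tree has 4 char leaf(s), 3 union(s), 0 star(s)
chars contribute 4×2 = 8; each union adds +2; each star adds +2
Total: 8 + 6 + 0 = 14 states


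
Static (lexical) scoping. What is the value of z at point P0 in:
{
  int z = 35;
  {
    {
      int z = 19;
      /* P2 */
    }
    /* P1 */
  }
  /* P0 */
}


z declared in the same block as P0
z = 35


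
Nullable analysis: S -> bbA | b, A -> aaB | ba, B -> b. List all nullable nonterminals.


A nonterminal is nullable iff some alternative derives ε (directly, or every symbol in it is nullable)
Nullable: {}


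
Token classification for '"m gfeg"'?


Pattern: double-quoted sequence
Type: STRING_LITERAL


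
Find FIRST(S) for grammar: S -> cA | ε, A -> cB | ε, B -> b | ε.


Per alternative of S: FIRST(cA) = {c}; FIRST(ε) = {ε}
FIRST(S) = {c, ε}


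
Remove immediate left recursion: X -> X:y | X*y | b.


Left-recursive alternatives: X:y, X*y; non-recursive: b
Introduce X': X -> bX', X' -> :yX' | *yX' | ε


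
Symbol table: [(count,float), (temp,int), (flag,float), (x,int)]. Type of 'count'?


Lookup 'count' → type float


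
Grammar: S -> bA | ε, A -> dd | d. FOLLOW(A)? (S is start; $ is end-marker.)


$ ∈ FOLLOW(S). For each A -> αBβ: add FIRST(β)\{ε} to FOLLOW(B); if β nullable, add FOLLOW(A).
FOLLOW(A) = {$}


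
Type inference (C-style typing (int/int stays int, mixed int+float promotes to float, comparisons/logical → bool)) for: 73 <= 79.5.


Operand types: int <= float
Rule: comparison yields bool
Result type: bool


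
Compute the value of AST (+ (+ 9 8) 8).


Evaluate inner: (+ 9 8) = 17
Evaluate root: (+ 17 8) = 25
Result: 25


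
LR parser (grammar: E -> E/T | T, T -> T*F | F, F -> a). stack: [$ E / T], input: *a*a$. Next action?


'*' can extend T; shift to build T -> T*F
Action: shift


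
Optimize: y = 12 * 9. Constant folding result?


12 * 9 = 108 at compile time
Optimized: y = 108


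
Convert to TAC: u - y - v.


Break into single-operator statements:
t1 = u - y
t2 = t1 - v


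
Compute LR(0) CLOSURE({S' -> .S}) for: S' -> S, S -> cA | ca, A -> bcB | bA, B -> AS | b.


Start: S' -> .S
For each item with dot before a nonterminal B, add B -> .γ for every B-production
Closure: [S' -> .S, S -> .cA, S -> .ca]


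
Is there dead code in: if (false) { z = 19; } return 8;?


condition is constant false, so the whole block is unreachable
Dead: 'if (false) { z = 19; }'


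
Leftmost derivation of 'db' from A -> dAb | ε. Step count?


Derivation: A => dAb => db
Steps: 2


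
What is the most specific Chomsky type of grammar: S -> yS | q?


Right-linear: every RHS is a terminal or a terminal followed by one nonterminal
Classification: Type 3 (Regular)


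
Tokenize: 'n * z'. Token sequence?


Scan left to right, longest-match per lexeme
Tokens: ID(n), OP(*), ID(z)


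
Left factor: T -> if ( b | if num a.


Common prefix: 'if'
Factored: T -> if T', T' -> ( b | num a


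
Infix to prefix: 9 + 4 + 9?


left-to-right (same/higher precedence on left): tree is (+ (+ 9 4) 9)
Prefix: + + 9 4 9


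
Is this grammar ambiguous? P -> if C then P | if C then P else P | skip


dangling else: 'if C then if C then skip else skip' parses two ways
Ambiguous


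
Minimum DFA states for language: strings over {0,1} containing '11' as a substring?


KMP-style automaton: 2 progress states + 1 absorbing accept = 3
Minimal DFA: 3 states


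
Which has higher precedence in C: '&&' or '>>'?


'>>' is shift (level 8); '&&' is logical AND (level 2)
Higher level binds tighter
'>>' has higher precedence than '&&'


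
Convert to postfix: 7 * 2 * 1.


Left to right (same or higher precedence on left)
Postfix: 7 2 * 1 *


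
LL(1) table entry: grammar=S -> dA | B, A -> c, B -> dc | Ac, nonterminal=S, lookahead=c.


For [S, c]: 'c' ∈ FIRST(B)
Entry: S -> B


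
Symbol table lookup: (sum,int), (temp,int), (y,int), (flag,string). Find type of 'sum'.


Lookup 'sum' → type int


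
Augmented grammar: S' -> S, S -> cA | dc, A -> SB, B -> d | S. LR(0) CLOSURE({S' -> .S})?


Start: S' -> .S
For each item with dot before a nonterminal B, add B -> .γ for every B-production
Closure: [S' -> .S, S -> .cA, S -> .dc]


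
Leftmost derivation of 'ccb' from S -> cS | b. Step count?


Derivation: S => cS => ccS => ccb
Steps: 3


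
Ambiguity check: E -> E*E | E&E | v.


'v*v&v' has two parse trees (no precedence encoded between * and &)
Ambiguous


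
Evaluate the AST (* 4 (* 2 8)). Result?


Evaluate inner: (* 2 8) = 16
Evaluate root: (* 4 16) = 64
Result: 64


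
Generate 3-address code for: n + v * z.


Break into single-operator statements:
t1 = v * z
t2 = n + t1


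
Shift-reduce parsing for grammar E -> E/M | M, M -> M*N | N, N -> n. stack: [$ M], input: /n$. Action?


lookahead ∉ {*} so M won't extend; reduce E -> M
Action: reduce (E -> M)


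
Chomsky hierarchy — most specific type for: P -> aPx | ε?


Single nonterminal LHS, but a^n x^n is not regular
Classification: Type 2 (Context-Free)


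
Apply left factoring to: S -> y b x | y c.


Common prefix: 'y'
Factored: S -> y S', S' -> b x | c


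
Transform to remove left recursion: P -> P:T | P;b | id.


Left-recursive alternatives: P:T, P;b; non-recursive: id
Introduce P': P -> idP', P' -> :TP' | ;bP' | ε


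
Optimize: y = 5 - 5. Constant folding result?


5 - 5 = 0 at compile time
Optimized: y = 0


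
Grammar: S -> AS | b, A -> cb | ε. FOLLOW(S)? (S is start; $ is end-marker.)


$ ∈ FOLLOW(S). For each A -> αBβ: add FIRST(β)\{ε} to FOLLOW(B); if β nullable, add FOLLOW(A).
FOLLOW(S) = {$}


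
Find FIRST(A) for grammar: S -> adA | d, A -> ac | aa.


Per alternative of A: FIRST(ac) = {a}; FIRST(aa) = {a}
FIRST(A) = {a}


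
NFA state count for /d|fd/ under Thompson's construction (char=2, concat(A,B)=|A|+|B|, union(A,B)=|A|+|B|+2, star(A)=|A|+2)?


Syntax tree has 3 char leaf(s), 1 union(s), 0 star(s)
chars contribute 3×2 = 6; each union adds +2; each star adds +2
Total: 6 + 2 + 0 = 8 states


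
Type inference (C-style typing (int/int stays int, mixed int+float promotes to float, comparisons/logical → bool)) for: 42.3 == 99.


Operand types: float == int
Rule: comparison yields bool
Result type: bool


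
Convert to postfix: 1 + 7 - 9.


Left to right (same or higher precedence on left)
Postfix: 1 7 + 9 -


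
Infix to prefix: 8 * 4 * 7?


left-to-right (same/higher precedence on left): tree is (* (* 8 4) 7)
Prefix: * * 8 4 7


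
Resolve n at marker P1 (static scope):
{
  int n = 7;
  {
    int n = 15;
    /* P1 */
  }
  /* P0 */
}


n declared in the same block as P1
n = 15


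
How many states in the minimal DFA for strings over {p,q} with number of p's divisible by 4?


Track (count of p) mod 4: states 0..3, accept at 0
Minimal DFA: 4 states


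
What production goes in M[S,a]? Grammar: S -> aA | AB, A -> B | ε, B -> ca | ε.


For [S, a]: 'a' ∈ FIRST(aA)
Entry: S -> aA


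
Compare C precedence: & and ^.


'&' is bitwise AND (level 5); '^' is bitwise XOR (level 4)
Higher level binds tighter
'&' has higher precedence than '^'


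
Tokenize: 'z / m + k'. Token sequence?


Scan left to right, longest-match per lexeme
Tokens: ID(z), OP(/), ID(m), OP(+), ID(k)


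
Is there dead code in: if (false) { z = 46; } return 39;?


condition is constant false, so the whole block is unreachable
Dead: 'if (false) { z = 46; }'


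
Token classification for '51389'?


Pattern: digits only
Type: INTEGER_LITERAL


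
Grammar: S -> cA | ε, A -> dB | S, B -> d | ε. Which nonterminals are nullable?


A nonterminal is nullable iff some alternative derives ε (directly, or every symbol in it is nullable)
Nullable: {A, B, S}


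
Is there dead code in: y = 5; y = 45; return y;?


first assignment to y is overwritten before any read
Dead: 'y = 5'


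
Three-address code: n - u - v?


Break into single-operator statements:
t1 = n - u
t2 = t1 - v


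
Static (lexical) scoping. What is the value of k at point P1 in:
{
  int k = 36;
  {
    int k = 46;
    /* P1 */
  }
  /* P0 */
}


k declared in the same block as P1
k = 46


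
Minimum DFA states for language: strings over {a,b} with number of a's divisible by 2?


Track (count of a) mod 2: states 0..1, accept at 0
Minimal DFA: 2 states


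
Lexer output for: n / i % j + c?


Scan left to right, longest-match per lexeme
Tokens: ID(n), OP(/), ID(i), OP(%), ID(j), OP(+), ID(c)


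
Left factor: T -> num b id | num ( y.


Common prefix: 'num'
Factored: T -> num T', T' -> b id | ( y


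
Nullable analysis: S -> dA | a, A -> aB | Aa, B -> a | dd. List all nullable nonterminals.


A nonterminal is nullable iff some alternative derives ε (directly, or every symbol in it is nullable)
Nullable: {}


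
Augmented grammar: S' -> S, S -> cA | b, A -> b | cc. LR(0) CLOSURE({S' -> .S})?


Start: S' -> .S
For each item with dot before a nonterminal B, add B -> .γ for every B-production
Closure: [S' -> .S, S -> .cA, S -> .b]


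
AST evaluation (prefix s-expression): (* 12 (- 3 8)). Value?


Evaluate inner: (- 3 8) = -5
Evaluate root: (* 12 -5) = -60
Result: -60


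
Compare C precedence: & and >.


'>' is relational (level 7); '&' is bitwise AND (level 5)
Higher level binds tighter
'>' has higher precedence than '&'


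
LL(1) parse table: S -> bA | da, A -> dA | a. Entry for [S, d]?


For [S, d]: 'd' ∈ FIRST(da)
Entry: S -> da


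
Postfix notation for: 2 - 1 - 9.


Left to right (same or higher precedence on left)
Postfix: 2 1 - 9 -


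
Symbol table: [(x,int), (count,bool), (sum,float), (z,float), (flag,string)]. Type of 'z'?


Lookup 'z' → type float


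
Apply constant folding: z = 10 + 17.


10 + 17 = 27 at compile time
Optimized: z = 27


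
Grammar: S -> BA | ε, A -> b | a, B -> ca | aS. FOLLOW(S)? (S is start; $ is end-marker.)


$ ∈ FOLLOW(S). For each A -> αBβ: add FIRST(β)\{ε} to FOLLOW(B); if β nullable, add FOLLOW(A).
FOLLOW(S) = {$, a, b}


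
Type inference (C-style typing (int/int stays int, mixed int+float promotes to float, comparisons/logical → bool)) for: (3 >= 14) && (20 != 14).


Operand types: bool && bool
Rule: logical operators take bool operands and yield bool
Result type: bool


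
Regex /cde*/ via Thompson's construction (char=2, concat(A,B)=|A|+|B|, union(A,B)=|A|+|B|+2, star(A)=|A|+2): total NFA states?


Syntax tree has 3 char leaf(s), 0 union(s), 1 star(s)
chars contribute 3×2 = 6; each union adds +2; each star adds +2
Total: 6 + 0 + 2 = 8 states


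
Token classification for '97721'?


Pattern: digits only
Type: INTEGER_LITERAL


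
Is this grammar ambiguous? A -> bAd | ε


balanced b^n…d^n: each string has a unique parse
Unambiguous


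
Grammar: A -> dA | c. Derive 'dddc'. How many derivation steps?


Derivation: A => dA => ddA => dddA => dddc
Steps: 4


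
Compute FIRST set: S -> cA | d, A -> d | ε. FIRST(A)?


Per alternative of A: FIRST(d) = {d}; FIRST(ε) = {ε}
FIRST(A) = {d, ε}


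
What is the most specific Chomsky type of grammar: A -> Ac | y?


Left-linear: every RHS is a terminal or one nonterminal followed by a terminal
Classification: Type 3 (Regular)


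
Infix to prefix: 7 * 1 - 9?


left-to-right (same/higher precedence on left): tree is (- (* 7 1) 9)
Prefix: - * 7 1 9


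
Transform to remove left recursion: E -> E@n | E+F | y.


Left-recursive alternatives: E@n, E+F; non-recursive: y
Introduce E': E -> yE', E' -> @nE' | +FE' | ε


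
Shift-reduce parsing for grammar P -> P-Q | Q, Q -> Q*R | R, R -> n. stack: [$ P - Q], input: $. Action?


handle 'P-Q' on top; lookahead ∈ FOLLOW(P) = {-, $}
Action: reduce (P -> P-Q)


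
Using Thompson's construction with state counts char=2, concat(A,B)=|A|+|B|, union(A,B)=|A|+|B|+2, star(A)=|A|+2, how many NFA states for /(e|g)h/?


Syntax tree has 3 char leaf(s), 1 union(s), 0 star(s)
chars contribute 3×2 = 6; each union adds +2; each star adds +2
Total: 6 + 2 + 0 = 8 states


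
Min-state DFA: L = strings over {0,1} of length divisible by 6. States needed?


Track length mod 6: states 0..5, accept at 0
Minimal DFA: 6 states


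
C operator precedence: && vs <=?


'<=' is relational (level 7); '&&' is logical AND (level 2)
Higher level binds tighter
'<=' has higher precedence than '&&'


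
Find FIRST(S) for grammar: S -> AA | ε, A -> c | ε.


Per alternative of S: FIRST(AA) = {c, ε}; FIRST(ε) = {ε}
FIRST(S) = {c, ε}


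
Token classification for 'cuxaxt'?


Pattern: letter/underscore followed by alphanumerics, not a keyword
Type: IDENTIFIER


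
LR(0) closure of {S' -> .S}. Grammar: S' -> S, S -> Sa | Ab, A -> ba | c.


Start: S' -> .S
For each item with dot before a nonterminal B, add B -> .γ for every B-production
Closure: [S' -> .S, S -> .Sa, S -> .Ab, A -> .ba, A -> .c]


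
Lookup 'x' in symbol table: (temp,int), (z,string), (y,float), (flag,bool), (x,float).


Lookup 'x' → type float


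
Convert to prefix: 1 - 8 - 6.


left-to-right (same/higher precedence on left): tree is (- (- 1 8) 6)
Prefix: - - 1 8 6


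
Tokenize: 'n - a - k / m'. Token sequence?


Scan left to right, longest-match per lexeme
Tokens: ID(n), OP(-), ID(a), OP(-), ID(k), OP(/), ID(m)


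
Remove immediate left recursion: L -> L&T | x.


Left-recursive alternatives: L&T; non-recursive: x
Introduce L': L -> xL', L' -> &TL' | ε


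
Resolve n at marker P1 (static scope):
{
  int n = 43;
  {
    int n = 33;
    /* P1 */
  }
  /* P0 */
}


n declared in the same block as P1
n = 33


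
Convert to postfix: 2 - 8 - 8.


Left to right (same or higher precedence on left)
Postfix: 2 8 - 8 -


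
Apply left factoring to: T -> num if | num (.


Common prefix: 'num'
Factored: T -> num T', T' -> if | (


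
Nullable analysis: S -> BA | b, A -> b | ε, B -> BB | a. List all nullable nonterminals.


A nonterminal is nullable iff some alternative derives ε (directly, or every symbol in it is nullable)
Nullable: {A}


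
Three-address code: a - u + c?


Break into single-operator statements:
t1 = a - u
t2 = t1 + c


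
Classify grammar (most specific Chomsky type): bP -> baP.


LHS has context (more than one symbol) and |LHS| ≤ |RHS|
Classification: Type 1 (Context-Sensitive)


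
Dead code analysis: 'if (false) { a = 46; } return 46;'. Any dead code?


condition is constant false, so the whole block is unreachable
Dead: 'if (false) { a = 46; }'


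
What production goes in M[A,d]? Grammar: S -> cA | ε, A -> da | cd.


For [A, d]: 'd' ∈ FIRST(da)
Entry: A -> da


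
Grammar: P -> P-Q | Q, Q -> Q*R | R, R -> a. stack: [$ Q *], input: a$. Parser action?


no handle; shift 'a'
Action: shift


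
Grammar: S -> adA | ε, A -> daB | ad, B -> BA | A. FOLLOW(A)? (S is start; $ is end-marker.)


$ ∈ FOLLOW(S). For each A -> αBβ: add FIRST(β)\{ε} to FOLLOW(B); if β nullable, add FOLLOW(A).
FOLLOW(A) = {$, a, d}


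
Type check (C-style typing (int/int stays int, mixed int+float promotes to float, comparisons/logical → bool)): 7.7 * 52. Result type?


Operand types: float * int
Rule: mixed int/float promotes to float; int/int stays int
Result type: float


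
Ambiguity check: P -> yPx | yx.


balanced y^n…x^n: each string has a unique parse
Unambiguous


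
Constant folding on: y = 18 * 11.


18 * 11 = 198 at compile time
Optimized: y = 198


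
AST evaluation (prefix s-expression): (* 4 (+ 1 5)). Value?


Evaluate inner: (+ 1 5) = 6
Evaluate root: (* 4 6) = 24
Result: 24


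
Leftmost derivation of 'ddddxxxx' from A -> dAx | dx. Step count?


Derivation: A => dAx => ddAxx => dddAxxx => ddddxxxx
Steps: 4


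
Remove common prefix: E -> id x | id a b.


Common prefix: 'id'
Factored: E -> id E', E' -> x | a b


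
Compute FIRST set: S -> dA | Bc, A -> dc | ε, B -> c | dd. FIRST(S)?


Per alternative of S: FIRST(dA) = {d}; FIRST(Bc) = {c, d}
FIRST(S) = {c, d}


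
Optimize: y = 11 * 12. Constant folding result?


11 * 12 = 132 at compile time
Optimized: y = 132


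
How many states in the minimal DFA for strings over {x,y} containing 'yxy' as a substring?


KMP-style automaton: 3 progress states + 1 absorbing accept = 4
Minimal DFA: 4 states


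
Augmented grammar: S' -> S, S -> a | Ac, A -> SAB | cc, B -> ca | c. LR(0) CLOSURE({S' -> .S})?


Start: S' -> .S
For each item with dot before a nonterminal B, add B -> .γ for every B-production
Closure: [S' -> .S, S -> .a, S -> .Ac, A -> .SAB, A -> .cc]


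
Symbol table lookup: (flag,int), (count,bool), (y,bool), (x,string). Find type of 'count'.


Lookup 'count' → type bool


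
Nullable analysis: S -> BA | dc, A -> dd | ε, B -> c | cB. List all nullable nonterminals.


A nonterminal is nullable iff some alternative derives ε (directly, or every symbol in it is nullable)
Nullable: {A}


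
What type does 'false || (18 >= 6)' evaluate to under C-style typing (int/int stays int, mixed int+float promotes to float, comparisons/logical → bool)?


Operand types: bool || bool
Rule: logical operators take bool operands and yield bool
Result type: bool


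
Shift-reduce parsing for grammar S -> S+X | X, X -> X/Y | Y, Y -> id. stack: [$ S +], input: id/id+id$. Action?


no handle ('S+' is not any RHS); shift 'id'
Action: shift


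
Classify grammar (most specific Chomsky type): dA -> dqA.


LHS has context (more than one symbol) and |LHS| ≤ |RHS|
Classification: Type 1 (Context-Sensitive)


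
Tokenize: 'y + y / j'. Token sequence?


Scan left to right, longest-match per lexeme
Tokens: ID(y), OP(+), ID(y), OP(/), ID(j)


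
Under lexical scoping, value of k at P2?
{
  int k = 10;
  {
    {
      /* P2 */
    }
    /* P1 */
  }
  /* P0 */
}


P2's block does not declare k; resolves to the enclosing declaration at depth 0
k = 10


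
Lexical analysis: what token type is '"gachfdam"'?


Pattern: double-quoted sequence
Type: STRING_LITERAL


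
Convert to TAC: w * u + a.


Break into single-operator statements:
t1 = w * u
t2 = t1 + a


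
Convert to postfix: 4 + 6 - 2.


Left to right (same or higher precedence on left)
Postfix: 4 6 + 2 -


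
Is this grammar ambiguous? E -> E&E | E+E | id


'id&id+id' has two parse trees (no precedence encoded between & and +)
Ambiguous


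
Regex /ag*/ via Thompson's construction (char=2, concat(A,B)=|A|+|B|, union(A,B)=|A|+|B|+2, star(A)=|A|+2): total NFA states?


Syntax tree has 2 char leaf(s), 0 union(s), 1 star(s)
chars contribute 2×2 = 4; each union adds +2; each star adds +2
Total: 4 + 0 + 2 = 6 states


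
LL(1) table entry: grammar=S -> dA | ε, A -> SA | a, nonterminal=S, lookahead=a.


For [S, a]: ε is nullable and 'a' ∈ FOLLOW(S)
Entry: S -> ε


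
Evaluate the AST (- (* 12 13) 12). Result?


Evaluate inner: (* 12 13) = 156
Evaluate root: (- 156 12) = 144
Result: 144


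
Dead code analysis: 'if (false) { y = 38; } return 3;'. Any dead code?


condition is constant false, so the whole block is unreachable
Dead: 'if (false) { y = 38; }'


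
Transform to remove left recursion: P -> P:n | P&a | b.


Left-recursive alternatives: P:n, P&a; non-recursive: b
Introduce P': P -> bP', P' -> :nP' | &aP' | ε


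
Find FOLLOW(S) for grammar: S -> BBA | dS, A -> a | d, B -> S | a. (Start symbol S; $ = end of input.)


$ ∈ FOLLOW(S). For each A -> αBβ: add FIRST(β)\{ε} to FOLLOW(B); if β nullable, add FOLLOW(A).
FOLLOW(S) = {$, a, d}


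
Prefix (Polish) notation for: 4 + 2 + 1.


left-to-right (same/higher precedence on left): tree is (+ (+ 4 2) 1)
Prefix: + + 4 2 1


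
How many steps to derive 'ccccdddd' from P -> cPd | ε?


Derivation: P => cPd => ccPdd => cccPddd => ccccPdddd => ccccdddd
Steps: 5


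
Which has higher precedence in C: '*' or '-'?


'*' is multiplicative (level 10); '-' is additive (level 9)
Higher level binds tighter
'*' has higher precedence than '-'


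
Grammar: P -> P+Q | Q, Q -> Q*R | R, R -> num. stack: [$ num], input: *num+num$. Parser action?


'num' on top is the handle for R -> num
Action: reduce (R -> num)


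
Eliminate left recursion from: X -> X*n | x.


Left-recursive alternatives: X*n; non-recursive: x
Introduce X': X -> xX', X' -> *nX' | ε


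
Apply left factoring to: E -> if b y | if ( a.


Common prefix: 'if'
Factored: E -> if E', E' -> b y | ( a


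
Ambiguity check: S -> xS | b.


right-linear, alternatives start with distinct terminals 'x' vs 'b': unique leftmost derivation
Unambiguous


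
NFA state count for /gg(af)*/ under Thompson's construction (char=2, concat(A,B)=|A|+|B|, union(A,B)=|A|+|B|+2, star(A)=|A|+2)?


Syntax tree has 4 char leaf(s), 0 union(s), 1 star(s)
chars contribute 4×2 = 8; each union adds +2; each star adds +2
Total: 8 + 0 + 2 = 10 states


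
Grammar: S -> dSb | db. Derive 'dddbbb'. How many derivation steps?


Derivation: S => dSb => ddSbb => dddbbb
Steps: 3


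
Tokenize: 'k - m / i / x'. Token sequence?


Scan left to right, longest-match per lexeme
Tokens: ID(k), OP(-), ID(m), OP(/), ID(i), OP(/), ID(x)


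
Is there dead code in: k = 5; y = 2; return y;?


k is assigned but never read
Dead: 'k = 5'


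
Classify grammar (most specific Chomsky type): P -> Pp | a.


Left-linear: every RHS is a terminal or one nonterminal followed by a terminal
Classification: Type 3 (Regular)


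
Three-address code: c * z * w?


Break into single-operator statements:
t1 = c * z
t2 = t1 * w


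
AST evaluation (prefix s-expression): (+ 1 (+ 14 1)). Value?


Evaluate inner: (+ 14 1) = 15
Evaluate root: (+ 1 15) = 16
Result: 16


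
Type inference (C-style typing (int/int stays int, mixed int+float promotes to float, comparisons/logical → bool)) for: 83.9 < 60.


Operand types: float < int
Rule: comparison yields bool
Result type: bool


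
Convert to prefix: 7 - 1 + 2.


left-to-right (same/higher precedence on left): tree is (+ (- 7 1) 2)
Prefix: + - 7 1 2


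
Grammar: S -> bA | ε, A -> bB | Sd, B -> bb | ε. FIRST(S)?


Per alternative of S: FIRST(bA) = {b}; FIRST(ε) = {ε}
FIRST(S) = {b, ε}


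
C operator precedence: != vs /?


'/' is multiplicative (level 10); '!=' is equality (level 6)
Higher level binds tighter
'/' has higher precedence than '!='


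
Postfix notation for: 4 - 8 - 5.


Left to right (same or higher precedence on left)
Postfix: 4 8 - 5 -


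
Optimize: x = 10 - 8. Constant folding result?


10 - 8 = 2 at compile time
Optimized: x = 2


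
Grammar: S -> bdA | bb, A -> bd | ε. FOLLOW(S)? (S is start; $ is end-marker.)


$ ∈ FOLLOW(S). For each A -> αBβ: add FIRST(β)\{ε} to FOLLOW(B); if β nullable, add FOLLOW(A).
FOLLOW(S) = {$}


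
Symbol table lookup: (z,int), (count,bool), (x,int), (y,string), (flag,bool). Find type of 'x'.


Lookup 'x' → type int


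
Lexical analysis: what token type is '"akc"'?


Pattern: double-quoted sequence
Type: STRING_LITERAL


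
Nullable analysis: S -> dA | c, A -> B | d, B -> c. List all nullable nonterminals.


A nonterminal is nullable iff some alternative derives ε (directly, or every symbol in it is nullable)
Nullable: {}


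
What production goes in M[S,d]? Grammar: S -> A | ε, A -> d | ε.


For [S, d]: 'd' ∈ FIRST(A)
Entry: S -> A


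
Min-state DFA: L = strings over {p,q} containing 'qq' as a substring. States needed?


KMP-style automaton: 2 progress states + 1 absorbing accept = 3
Minimal DFA: 3 states


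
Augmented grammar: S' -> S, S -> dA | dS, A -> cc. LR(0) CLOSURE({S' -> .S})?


Start: S' -> .S
For each item with dot before a nonterminal B, add B -> .γ for every B-production
Closure: [S' -> .S, S -> .dA, S -> .dS]


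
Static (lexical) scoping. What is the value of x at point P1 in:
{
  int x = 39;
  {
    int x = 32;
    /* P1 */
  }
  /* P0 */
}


x declared in the same block as P1
x = 32


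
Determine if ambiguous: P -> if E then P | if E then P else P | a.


dangling else: 'if E then if E then a else a' parses two ways
Ambiguous


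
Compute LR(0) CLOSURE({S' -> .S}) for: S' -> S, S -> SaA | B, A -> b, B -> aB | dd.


Start: S' -> .S
For each item with dot before a nonterminal B, add B -> .γ for every B-production
Closure: [S' -> .S, S -> .SaA, S -> .B, B -> .aB, B -> .dd]


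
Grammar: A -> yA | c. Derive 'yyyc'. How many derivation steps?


Derivation: A => yA => yyA => yyyA => yyyc
Steps: 4


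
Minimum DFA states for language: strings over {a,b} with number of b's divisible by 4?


Track (count of b) mod 4: states 0..3, accept at 0
Minimal DFA: 4 states


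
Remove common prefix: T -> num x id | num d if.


Common prefix: 'num'
Factored: T -> num T', T' -> x id | d if


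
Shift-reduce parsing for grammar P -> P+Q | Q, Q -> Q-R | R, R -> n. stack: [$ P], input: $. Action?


start symbol P on stack, input exhausted
Action: accept


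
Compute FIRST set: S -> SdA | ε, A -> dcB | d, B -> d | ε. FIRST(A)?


Per alternative of A: FIRST(dcB) = {d}; FIRST(d) = {d}
FIRST(A) = {d}


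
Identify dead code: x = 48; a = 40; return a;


x is assigned but never read
Dead: 'x = 48'


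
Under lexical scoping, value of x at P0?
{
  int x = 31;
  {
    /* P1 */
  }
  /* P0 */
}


x declared in the same block as P0
x = 31


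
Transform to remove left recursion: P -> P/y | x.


Left-recursive alternatives: P/y; non-recursive: x
Introduce P': P -> xP', P' -> /yP' | ε


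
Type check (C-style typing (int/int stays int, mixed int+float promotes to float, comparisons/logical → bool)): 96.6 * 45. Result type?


Operand types: float * int
Rule: mixed int/float promotes to float; int/int stays int
Result type: float


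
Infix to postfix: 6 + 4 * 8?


* has higher precedence, evaluate 4*8 first
Postfix: 6 4 8 * +


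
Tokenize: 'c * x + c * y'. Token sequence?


Scan left to right, longest-match per lexeme
Tokens: ID(c), OP(*), ID(x), OP(+), ID(c), OP(*), ID(y)


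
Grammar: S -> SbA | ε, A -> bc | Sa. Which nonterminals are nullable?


A nonterminal is nullable iff some alternative derives ε (directly, or every symbol in it is nullable)
Nullable: {S}


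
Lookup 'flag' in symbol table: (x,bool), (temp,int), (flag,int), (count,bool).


Lookup 'flag' → type int


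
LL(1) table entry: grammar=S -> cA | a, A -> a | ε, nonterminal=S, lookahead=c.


For [S, c]: 'c' ∈ FIRST(cA)
Entry: S -> cA


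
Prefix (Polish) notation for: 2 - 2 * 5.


'*' binds tighter: tree is (- 2 (* 2 5))
Prefix: - 2 * 2 5


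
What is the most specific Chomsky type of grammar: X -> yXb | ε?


Single nonterminal LHS, but y^n b^n is not regular
Classification: Type 2 (Context-Free)


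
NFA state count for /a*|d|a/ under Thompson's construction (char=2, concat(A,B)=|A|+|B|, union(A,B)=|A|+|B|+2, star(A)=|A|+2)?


Syntax tree has 3 char leaf(s), 2 union(s), 1 star(s)
chars contribute 3×2 = 6; each union adds +2; each star adds +2
Total: 6 + 4 + 2 = 12 states


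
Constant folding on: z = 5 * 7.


5 * 7 = 35 at compile time
Optimized: z = 35


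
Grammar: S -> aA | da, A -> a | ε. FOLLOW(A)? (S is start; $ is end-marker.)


$ ∈ FOLLOW(S). For each A -> αBβ: add FIRST(β)\{ε} to FOLLOW(B); if β nullable, add FOLLOW(A).
FOLLOW(A) = {$}


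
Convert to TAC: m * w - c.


Break into single-operator statements:
t1 = m * w
t2 = t1 - c


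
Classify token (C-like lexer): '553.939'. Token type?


Pattern: digits with a decimal point
Type: FLOAT_LITERAL


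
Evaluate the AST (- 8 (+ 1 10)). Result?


Evaluate inner: (+ 1 10) = 11
Evaluate root: (- 8 11) = -3
Result: -3


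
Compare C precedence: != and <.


'<' is relational (level 7); '!=' is equality (level 6)
Higher level binds tighter
'<' has higher precedence than '!='


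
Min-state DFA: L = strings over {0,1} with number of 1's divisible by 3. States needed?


Track (count of 1) mod 3: states 0..2, accept at 0
Minimal DFA: 3 states


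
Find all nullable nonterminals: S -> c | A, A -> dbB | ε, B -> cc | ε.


A nonterminal is nullable iff some alternative derives ε (directly, or every symbol in it is nullable)
Nullable: {A, B, S}


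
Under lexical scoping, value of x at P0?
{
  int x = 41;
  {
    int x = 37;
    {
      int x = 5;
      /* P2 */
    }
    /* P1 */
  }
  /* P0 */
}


x declared in the same block as P0
x = 41


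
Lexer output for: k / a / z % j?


Scan left to right, longest-match per lexeme
Tokens: ID(k), OP(/), ID(a), OP(/), ID(z), OP(%), ID(j)


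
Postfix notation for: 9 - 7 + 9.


Left to right (same or higher precedence on left)
Postfix: 9 7 - 9 +


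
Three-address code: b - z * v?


Break into single-operator statements:
t1 = z * v
t2 = b - t1


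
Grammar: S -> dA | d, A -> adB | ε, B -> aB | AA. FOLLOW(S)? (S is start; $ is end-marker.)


$ ∈ FOLLOW(S). For each A -> αBβ: add FIRST(β)\{ε} to FOLLOW(B); if β nullable, add FOLLOW(A).
FOLLOW(S) = {$}


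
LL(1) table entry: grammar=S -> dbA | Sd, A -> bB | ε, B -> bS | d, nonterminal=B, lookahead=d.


For [B, d]: 'd' ∈ FIRST(d)
Entry: B -> d


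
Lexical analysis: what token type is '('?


Pattern: delimiter/punctuation
Type: PUNCTUATION


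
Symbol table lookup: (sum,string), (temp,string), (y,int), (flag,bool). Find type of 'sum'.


Lookup 'sum' → type string


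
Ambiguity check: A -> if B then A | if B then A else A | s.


dangling else: 'if B then if B then s else s' parses two ways
Ambiguous


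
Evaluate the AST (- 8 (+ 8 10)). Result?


Evaluate inner: (+ 8 10) = 18
Evaluate root: (- 8 18) = -10
Result: -10


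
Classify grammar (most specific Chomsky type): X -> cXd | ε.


Single nonterminal LHS, but c^n d^n is not regular
Classification: Type 2 (Context-Free)


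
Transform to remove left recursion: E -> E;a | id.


Left-recursive alternatives: E;a; non-recursive: id
Introduce E': E -> idE', E' -> ;aE' | ε


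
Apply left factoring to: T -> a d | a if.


Common prefix: 'a'
Factored: T -> a T', T' -> d | if


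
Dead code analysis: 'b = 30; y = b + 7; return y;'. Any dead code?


b is read by y's definition; y is returned
No dead code


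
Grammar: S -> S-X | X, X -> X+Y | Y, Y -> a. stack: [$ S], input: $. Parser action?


start symbol S on stack, input exhausted
Action: accept
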